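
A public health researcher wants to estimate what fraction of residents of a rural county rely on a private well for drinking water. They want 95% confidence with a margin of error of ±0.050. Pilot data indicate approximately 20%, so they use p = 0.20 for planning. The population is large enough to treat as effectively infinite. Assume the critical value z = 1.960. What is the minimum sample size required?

With p = 0.20, p(1−p) = 0.1600.
n = z²·p(1−p)/E² = 1.960² × 0.1600 / 0.050² = 3.8416 × 0.1600 / 0.002500 ≈ 245.86.
Rounding up gives n = 246.

246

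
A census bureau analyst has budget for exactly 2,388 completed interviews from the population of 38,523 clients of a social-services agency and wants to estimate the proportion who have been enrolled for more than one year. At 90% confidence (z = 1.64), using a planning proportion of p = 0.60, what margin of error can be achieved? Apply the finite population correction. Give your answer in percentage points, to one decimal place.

Finite-population factor: (N−n)/(N−1) = (38523−2388)/(38523−1) = 0.9380.
SE(p̂) = √[p(1−p)/n · (N−n)/(N−1)] = √[0.2400/2388 × 0.9380] = 0.00971.
E = z × SE = 1.64 × 0.00971 = 0.01592 ≈ 1.6 percentage points.

1.6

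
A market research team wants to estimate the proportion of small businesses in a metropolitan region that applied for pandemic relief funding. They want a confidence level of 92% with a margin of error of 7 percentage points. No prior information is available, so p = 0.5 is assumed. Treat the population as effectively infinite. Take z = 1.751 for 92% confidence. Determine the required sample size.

With p = 0.5, p(1−p) = 0.25.
n = z²·p(1−p)/E² = 1.751² × 0.2500 / 0.070² = 3.0660 × 0.2500 / 0.004900 ≈ 156.43.
Rounding up gives n = 157.

157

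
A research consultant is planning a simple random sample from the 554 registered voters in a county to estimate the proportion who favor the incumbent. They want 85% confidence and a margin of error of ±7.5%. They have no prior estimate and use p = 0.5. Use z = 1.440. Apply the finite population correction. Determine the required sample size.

Unadjusted: n₀ = 1.440² × 0.50 × 0.50 / 0.075² ≈ 92.16, so n₀ = 93.
Finite population correction with N = 554: n = n₀ / (1 + (n₀−1)/N) = 93 / (1 + 92/554) = 93 / 1.1661 ≈ 79.76.
Rounding up, n = 80.

80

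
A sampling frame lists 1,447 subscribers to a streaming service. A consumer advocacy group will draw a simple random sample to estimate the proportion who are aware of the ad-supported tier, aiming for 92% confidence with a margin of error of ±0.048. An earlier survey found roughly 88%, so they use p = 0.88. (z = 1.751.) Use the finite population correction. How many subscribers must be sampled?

129

Unadjusted: n₀ = 1.751² × 0.88 × 0.12 / 0.048² ≈ 140.53, so n₀ = 141.
Finite population correction with N = 1,447: n = n₀ / (1 + (n₀−1)/N) = 141 / (1 + 140/1447) = 141 / 1.0968 ≈ 128.56.
Rounding up, n = 129.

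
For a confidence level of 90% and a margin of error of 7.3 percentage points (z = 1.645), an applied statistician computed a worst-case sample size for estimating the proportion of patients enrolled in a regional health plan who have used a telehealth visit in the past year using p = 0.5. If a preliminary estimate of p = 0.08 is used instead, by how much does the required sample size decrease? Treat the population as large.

Conservative (p = 0.5): n = 1.645² × 0.25 / 0.073² ≈ 126.95 → 127.
Using p = 0.08: p(1−p) = 0.0736, so n = 1.645² × 0.0736 / 0.073² ≈ 37.37 → 38.
Reduction: 127 − 38 = 89.

89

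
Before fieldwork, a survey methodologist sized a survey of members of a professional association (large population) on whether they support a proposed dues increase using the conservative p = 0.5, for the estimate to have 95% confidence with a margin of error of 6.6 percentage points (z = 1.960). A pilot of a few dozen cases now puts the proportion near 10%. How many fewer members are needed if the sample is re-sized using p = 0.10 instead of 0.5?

141

Conservative (p = 0.5): n = 1.960² × 0.25 / 0.066² ≈ 220.48 → 221.
Using p = 0.10: p(1−p) = 0.0900, so n = 1.960² × 0.0900 / 0.066² ≈ 79.37 → 80.
Reduction: 221 − 80 = 141.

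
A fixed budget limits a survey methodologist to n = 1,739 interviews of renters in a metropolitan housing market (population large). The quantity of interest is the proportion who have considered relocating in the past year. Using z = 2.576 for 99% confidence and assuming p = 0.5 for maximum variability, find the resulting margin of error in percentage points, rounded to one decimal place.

SE(p̂) = √[p(1−p)/n] = √[0.2500/1739] = 0.01199.
E = z × SE = 2.576 × 0.01199 = 0.03089, or 3.1 percentage points.

3.1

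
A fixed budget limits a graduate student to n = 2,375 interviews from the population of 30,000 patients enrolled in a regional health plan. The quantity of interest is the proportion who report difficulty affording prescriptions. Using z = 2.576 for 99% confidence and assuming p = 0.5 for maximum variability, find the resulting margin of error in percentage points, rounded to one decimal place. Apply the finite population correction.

Finite-population factor: (N−n)/(N−1) = (30000−2375)/(30000−1) = 0.9209.
SE(p̂) = √[p(1−p)/n · (N−n)/(N−1)] = √[0.2500/2375 × 0.9209] = 0.00985.
E = z × SE = 2.576 × 0.00985 = 0.02536 ≈ 2.5 percentage points.

2.5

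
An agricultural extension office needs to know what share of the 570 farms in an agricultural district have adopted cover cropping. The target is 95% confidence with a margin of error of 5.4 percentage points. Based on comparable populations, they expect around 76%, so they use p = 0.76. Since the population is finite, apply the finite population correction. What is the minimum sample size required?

170

For 95% confidence, z = 1.960.
Unadjusted: n₀ = 1.960² × 0.76 × 0.24 / 0.054² ≈ 240.30, so n₀ = 241.
Finite population correction with N = 570: n = n₀ / (1 + (n₀−1)/N) = 241 / (1 + 240/570) = 241 / 1.4211 ≈ 169.59.
Rounding up, n = 170.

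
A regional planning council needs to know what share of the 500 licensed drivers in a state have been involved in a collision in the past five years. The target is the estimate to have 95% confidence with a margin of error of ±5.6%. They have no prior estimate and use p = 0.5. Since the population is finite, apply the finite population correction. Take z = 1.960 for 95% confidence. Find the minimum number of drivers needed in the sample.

191

Unadjusted: n₀ = 1.960² × 0.50 × 0.50 / 0.056² ≈ 306.25, so n₀ = 307.
Finite population correction with N = 500: n = n₀ / (1 + (n₀−1)/N) = 307 / (1 + 306/500) = 307 / 1.6120 ≈ 190.45.
Rounding up, n = 191.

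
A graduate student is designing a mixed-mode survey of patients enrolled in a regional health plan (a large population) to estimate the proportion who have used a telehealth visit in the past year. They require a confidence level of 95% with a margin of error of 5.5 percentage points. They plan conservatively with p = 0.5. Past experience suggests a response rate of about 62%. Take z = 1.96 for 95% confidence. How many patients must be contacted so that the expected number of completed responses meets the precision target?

Completed interviews needed: n₀ = 1.96² × 0.2500 / 0.055² ≈ 317.49 → 318.
At a 62% response rate, contacts needed = 318 / 0.62 ≈ 512.90 → 513.

513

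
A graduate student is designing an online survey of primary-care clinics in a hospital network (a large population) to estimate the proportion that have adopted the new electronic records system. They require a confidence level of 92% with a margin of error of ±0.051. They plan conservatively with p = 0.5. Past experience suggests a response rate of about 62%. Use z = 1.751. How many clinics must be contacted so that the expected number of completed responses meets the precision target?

Completed interviews needed: n₀ = 1.751² × 0.2500 / 0.051² ≈ 294.69 → 295.
At a 62% response rate, contacts needed = 295 / 0.62 ≈ 475.81 → 476.

476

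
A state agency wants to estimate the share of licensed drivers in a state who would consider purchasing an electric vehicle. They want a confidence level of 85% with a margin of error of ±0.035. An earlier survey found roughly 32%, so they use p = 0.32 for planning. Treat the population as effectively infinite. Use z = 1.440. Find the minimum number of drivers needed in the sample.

369

With p = 0.32, p(1−p) = 0.2176.
n = z²·p(1−p)/E² = 1.440² × 0.2176 / 0.035² = 2.0736 × 0.2176 / 0.001225 ≈ 368.34.
Rounding up gives n = 369.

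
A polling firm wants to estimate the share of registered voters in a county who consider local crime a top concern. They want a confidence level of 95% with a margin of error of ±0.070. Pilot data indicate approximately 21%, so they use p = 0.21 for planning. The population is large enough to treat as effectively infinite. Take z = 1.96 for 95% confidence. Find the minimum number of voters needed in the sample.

With p = 0.21, p(1−p) = 0.1659.
n = z²·p(1−p)/E² = 1.96² × 0.1659 / 0.070² = 3.8416 × 0.1659 / 0.004900 ≈ 130.07.
Rounding up gives n = 131.

131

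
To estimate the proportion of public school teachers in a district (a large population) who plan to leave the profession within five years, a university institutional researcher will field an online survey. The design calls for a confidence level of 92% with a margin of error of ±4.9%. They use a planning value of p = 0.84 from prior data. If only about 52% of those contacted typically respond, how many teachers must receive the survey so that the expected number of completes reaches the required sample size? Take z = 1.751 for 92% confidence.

331

Completed interviews needed: n₀ = 1.751² × 0.1344 / 0.049² ≈ 171.62 → 172.
At a 52% response rate, contacts needed = 172 / 0.52 ≈ 330.77 → 331.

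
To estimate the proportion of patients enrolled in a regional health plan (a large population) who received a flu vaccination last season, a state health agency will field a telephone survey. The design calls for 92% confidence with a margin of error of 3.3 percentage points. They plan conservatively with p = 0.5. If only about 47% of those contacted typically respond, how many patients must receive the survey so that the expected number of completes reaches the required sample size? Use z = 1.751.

1498

Completed interviews needed: n₀ = 1.751² × 0.2500 / 0.033² ≈ 703.86 → 704.
At a 47% response rate, contacts needed = 704 / 0.47 ≈ 1497.87 → 1498.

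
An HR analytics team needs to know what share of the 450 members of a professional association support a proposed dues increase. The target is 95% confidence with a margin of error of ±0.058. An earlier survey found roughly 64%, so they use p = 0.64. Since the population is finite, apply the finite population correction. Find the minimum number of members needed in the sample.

For 95% confidence, z = 1.96.
Unadjusted: n₀ = 1.96² × 0.64 × 0.36 / 0.058² ≈ 263.11, so n₀ = 264.
Finite population correction with N = 450: n = n₀ / (1 + (n₀−1)/N) = 264 / (1 + 263/450) = 264 / 1.5844 ≈ 166.62.
Rounding up, n = 167.

167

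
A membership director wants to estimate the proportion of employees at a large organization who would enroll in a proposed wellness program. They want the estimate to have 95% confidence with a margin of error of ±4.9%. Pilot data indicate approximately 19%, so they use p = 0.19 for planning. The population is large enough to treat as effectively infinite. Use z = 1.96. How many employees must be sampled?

247

With p = 0.19, p(1−p) = 0.1539.
n = z²·p(1−p)/E² = 1.96² × 0.1539 / 0.049² = 3.8416 × 0.1539 / 0.002401 ≈ 246.24.
Rounding up gives n = 247.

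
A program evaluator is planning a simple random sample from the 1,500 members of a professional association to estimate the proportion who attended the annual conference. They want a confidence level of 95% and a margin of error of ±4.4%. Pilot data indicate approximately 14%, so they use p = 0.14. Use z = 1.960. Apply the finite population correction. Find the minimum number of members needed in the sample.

207

Unadjusted: n₀ = 1.960² × 0.14 × 0.86 / 0.044² ≈ 238.91, so n₀ = 239.
Finite population correction with N = 1,500: n = n₀ / (1 + (n₀−1)/N) = 239 / (1 + 238/1500) = 239 / 1.1587 ≈ 206.27.
Rounding up, n = 207.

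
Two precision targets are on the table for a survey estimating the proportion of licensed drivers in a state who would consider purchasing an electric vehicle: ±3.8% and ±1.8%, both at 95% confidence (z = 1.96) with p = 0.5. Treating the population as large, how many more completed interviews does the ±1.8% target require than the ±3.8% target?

2299

At ±3.8%: n = 1.96² × 0.2500 / 0.038² ≈ 665.10 → 666.
At ±1.8%: n = 1.96² × 0.2500 / 0.018² ≈ 2964.20 → 2965.
Additional respondents: 2965 − 666 = 2299.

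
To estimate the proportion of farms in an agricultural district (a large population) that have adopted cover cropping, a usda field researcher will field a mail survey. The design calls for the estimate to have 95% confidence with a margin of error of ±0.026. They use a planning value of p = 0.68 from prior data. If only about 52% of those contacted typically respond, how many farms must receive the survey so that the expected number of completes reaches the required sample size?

For 95% confidence, z = 1.960.
Completed interviews needed: n₀ = 1.960² × 0.2176 / 0.026² ≈ 1236.59 → 1237.
At a 52% response rate, contacts needed = 1237 / 0.52 ≈ 2378.85 → 2379.

2379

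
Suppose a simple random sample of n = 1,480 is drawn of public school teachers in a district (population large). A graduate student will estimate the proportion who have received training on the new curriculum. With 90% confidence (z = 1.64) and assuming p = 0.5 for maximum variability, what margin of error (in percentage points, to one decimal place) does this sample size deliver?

SE(p̂) = √[p(1−p)/n] = √[0.2500/1480] = 0.01300.
E = z × SE = 1.64 × 0.01300 = 0.02131, or 2.1 percentage points.

2.1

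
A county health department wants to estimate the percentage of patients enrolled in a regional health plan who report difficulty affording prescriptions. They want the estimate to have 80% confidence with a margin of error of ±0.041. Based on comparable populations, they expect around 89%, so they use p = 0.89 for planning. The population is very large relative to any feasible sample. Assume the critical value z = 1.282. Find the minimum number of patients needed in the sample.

96

With p = 0.89, p(1−p) = 0.0979.
n = z²·p(1−p)/E² = 1.282² × 0.0979 / 0.041² = 1.6435 × 0.0979 / 0.001681 ≈ 95.72.
Rounding up gives n = 96.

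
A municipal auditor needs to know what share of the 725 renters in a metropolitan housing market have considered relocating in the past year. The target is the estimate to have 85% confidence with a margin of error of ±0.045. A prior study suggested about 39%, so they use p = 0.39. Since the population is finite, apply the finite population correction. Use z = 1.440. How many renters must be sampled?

183

Unadjusted: n₀ = 1.440² × 0.39 × 0.61 / 0.045² ≈ 243.61, so n₀ = 244.
Finite population correction with N = 725: n = n₀ / (1 + (n₀−1)/N) = 244 / (1 + 243/725) = 244 / 1.3352 ≈ 182.75.
Rounding up, n = 183.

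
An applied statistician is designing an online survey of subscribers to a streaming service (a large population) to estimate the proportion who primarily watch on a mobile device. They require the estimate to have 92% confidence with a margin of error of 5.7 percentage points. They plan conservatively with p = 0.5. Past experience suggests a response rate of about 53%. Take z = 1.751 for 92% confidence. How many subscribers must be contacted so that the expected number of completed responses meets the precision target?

Completed interviews needed: n₀ = 1.751² × 0.2500 / 0.057² ≈ 235.92 → 236.
At a 53% response rate, contacts needed = 236 / 0.53 ≈ 445.28 → 446.

446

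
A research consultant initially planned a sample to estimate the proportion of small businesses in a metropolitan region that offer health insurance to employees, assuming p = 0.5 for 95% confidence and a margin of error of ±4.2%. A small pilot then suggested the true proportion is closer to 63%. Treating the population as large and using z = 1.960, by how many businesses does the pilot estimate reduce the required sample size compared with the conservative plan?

37

Conservative (p = 0.5): n = 1.960² × 0.25 / 0.042² ≈ 544.44 → 545.
Using p = 0.63: p(1−p) = 0.2331, so n = 1.960² × 0.2331 / 0.042² ≈ 507.64 → 508.
Reduction: 545 − 508 = 37.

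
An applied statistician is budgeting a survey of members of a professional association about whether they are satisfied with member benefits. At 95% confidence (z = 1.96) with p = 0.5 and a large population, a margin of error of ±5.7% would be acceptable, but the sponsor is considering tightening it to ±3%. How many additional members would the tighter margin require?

772

At ±5.7%: n = 1.96² × 0.2500 / 0.057² ≈ 295.60 → 296.
At ±3%: n = 1.96² × 0.2500 / 0.030² ≈ 1067.11 → 1068.
Additional respondents: 1068 − 296 = 772.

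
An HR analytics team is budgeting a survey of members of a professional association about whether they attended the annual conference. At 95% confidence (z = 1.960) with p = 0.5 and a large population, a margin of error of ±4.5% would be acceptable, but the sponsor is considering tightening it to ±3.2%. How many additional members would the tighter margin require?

At ±4.5%: n = 1.960² × 0.2500 / 0.045² ≈ 474.27 → 475.
At ±3.2%: n = 1.960² × 0.2500 / 0.032² ≈ 937.89 → 938.
Additional respondents: 938 − 475 = 463.

463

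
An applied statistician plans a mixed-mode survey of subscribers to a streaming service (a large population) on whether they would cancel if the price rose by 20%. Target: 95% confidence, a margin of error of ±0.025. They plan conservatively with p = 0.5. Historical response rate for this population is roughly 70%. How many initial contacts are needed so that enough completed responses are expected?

For 95% confidence, z = 1.96.
Completed interviews needed: n₀ = 1.96² × 0.2500 / 0.025² ≈ 1536.64 → 1537.
At a 70% response rate, contacts needed = 1537 / 0.70 ≈ 2195.71 → 2196.

2196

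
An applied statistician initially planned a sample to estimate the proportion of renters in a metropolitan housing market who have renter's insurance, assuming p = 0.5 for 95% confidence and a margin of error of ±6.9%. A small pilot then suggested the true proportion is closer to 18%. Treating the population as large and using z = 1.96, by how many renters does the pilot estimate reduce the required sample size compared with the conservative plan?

Conservative (p = 0.5): n = 1.96² × 0.25 / 0.069² ≈ 201.72 → 202.
Using p = 0.18: p(1−p) = 0.1476, so n = 1.96² × 0.1476 / 0.069² ≈ 119.10 → 120.
Reduction: 202 − 120 = 82.

82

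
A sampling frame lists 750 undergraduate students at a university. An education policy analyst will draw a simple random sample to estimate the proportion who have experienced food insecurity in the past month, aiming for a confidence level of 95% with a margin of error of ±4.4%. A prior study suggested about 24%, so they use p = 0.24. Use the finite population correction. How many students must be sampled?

For 95% confidence, z = 1.960.
Unadjusted: n₀ = 1.960² × 0.24 × 0.76 / 0.044² ≈ 361.94, so n₀ = 362.
Finite population correction with N = 750: n = n₀ / (1 + (n₀−1)/N) = 362 / (1 + 361/750) = 362 / 1.4813 ≈ 244.37.
Rounding up, n = 245.

245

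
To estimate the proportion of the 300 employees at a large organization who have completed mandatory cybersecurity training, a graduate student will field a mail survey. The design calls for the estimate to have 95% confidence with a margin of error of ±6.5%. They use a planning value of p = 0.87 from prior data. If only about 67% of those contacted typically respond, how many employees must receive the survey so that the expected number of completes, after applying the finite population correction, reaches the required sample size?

115

For 95% confidence, z = 1.960.
Completed interviews needed (unadjusted): n₀ = 1.960² × 0.1131 / 0.065² ≈ 102.84 → 103.
FPC for N = 300: n = 103 / (1 + 102/300) = 103 / 1.3400 ≈ 76.87 → 77.
At a 67% response rate, contacts needed = 77 / 0.67 ≈ 114.93 → 115.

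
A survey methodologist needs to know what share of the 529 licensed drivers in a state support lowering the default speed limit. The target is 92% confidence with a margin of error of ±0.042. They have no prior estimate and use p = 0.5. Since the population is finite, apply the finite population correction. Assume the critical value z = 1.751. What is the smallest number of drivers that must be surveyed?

239

Unadjusted: n₀ = 1.751² × 0.50 × 0.50 / 0.042² ≈ 434.52, so n₀ = 435.
Finite population correction with N = 529: n = n₀ / (1 + (n₀−1)/N) = 435 / (1 + 434/529) = 435 / 1.8204 ≈ 238.96.
Rounding up, n = 239.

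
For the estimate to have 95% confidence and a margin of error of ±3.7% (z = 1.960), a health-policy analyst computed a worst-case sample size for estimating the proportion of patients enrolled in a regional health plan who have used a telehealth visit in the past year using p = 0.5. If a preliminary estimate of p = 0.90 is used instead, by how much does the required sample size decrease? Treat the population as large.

449

Conservative (p = 0.5): n = 1.960² × 0.25 / 0.037² ≈ 701.53 → 702.
Using p = 0.90: p(1−p) = 0.0900, so n = 1.960² × 0.0900 / 0.037² ≈ 252.55 → 253.
Reduction: 702 − 253 = 449.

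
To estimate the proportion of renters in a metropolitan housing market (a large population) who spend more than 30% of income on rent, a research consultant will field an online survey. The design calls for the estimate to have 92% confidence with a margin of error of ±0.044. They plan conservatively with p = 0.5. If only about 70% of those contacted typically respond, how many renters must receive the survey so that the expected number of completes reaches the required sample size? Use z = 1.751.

Completed interviews needed: n₀ = 1.751² × 0.2500 / 0.044² ≈ 395.92 → 396.
At a 70% response rate, contacts needed = 396 / 0.70 ≈ 565.71 → 566.

566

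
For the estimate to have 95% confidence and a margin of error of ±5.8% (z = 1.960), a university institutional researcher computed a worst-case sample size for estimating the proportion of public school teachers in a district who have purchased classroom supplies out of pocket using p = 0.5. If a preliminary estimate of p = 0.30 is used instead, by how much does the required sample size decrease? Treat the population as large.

46

Conservative (p = 0.5): n = 1.960² × 0.25 / 0.058² ≈ 285.49 → 286.
Using p = 0.30: p(1−p) = 0.2100, so n = 1.960² × 0.2100 / 0.058² ≈ 239.81 → 240.
Reduction: 286 − 240 = 46.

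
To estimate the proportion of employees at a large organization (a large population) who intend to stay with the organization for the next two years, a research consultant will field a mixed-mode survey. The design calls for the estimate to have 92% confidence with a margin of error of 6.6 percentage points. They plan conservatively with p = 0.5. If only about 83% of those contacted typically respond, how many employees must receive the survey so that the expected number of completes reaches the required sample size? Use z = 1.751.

Completed interviews needed: n₀ = 1.751² × 0.2500 / 0.066² ≈ 175.96 → 176.
At an 83% response rate, contacts needed = 176 / 0.83 ≈ 212.05 → 213.

213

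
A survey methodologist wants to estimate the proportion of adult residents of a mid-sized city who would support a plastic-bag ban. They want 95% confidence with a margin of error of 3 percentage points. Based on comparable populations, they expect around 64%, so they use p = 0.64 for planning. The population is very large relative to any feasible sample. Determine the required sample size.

984

For 95% confidence, z = 1.960.
With p = 0.64, p(1−p) = 0.2304.
n = z²·p(1−p)/E² = 1.960² × 0.2304 / 0.030² = 3.8416 × 0.2304 / 0.000900 ≈ 983.45.
Rounding up gives n = 984.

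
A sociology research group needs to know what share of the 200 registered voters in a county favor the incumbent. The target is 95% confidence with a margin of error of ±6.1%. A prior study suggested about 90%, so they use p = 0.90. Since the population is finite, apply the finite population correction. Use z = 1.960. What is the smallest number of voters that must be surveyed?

Unadjusted: n₀ = 1.960² × 0.90 × 0.10 / 0.061² ≈ 92.92, so n₀ = 93.
Finite population correction with N = 200: n = n₀ / (1 + (n₀−1)/N) = 93 / (1 + 92/200) = 93 / 1.4600 ≈ 63.70.
Rounding up, n = 64.

64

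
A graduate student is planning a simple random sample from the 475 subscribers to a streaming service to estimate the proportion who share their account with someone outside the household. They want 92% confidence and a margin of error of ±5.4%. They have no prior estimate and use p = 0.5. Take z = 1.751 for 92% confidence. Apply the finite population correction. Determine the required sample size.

170

Unadjusted: n₀ = 1.751² × 0.50 × 0.50 / 0.054² ≈ 262.86, so n₀ = 263.
Finite population correction with N = 475: n = n₀ / (1 + (n₀−1)/N) = 263 / (1 + 262/475) = 263 / 1.5516 ≈ 169.50.
Rounding up, n = 170.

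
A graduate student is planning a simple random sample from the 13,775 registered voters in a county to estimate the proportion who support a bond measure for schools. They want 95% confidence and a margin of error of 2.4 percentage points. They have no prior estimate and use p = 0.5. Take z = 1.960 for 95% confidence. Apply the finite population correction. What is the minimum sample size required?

Unadjusted: n₀ = 1.960² × 0.50 × 0.50 / 0.024² ≈ 1667.36, so n₀ = 1668.
Finite population correction with N = 13,775: n = n₀ / (1 + (n₀−1)/N) = 1668 / (1 + 1667/13775) = 1668 / 1.1210 ≈ 1487.94.
Rounding up, n = 1488.

1488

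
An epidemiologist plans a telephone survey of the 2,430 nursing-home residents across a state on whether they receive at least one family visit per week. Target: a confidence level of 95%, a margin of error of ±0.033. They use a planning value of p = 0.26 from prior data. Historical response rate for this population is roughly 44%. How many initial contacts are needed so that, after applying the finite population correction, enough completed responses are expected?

1207

For 95% confidence, z = 1.960.
Completed interviews needed (unadjusted): n₀ = 1.960² × 0.1924 / 0.033² ≈ 678.72 → 679.
FPC for N = 2,430: n = 679 / (1 + 678/2430) = 679 / 1.2790 ≈ 530.88 → 531.
At a 44% response rate, contacts needed = 531 / 0.44 ≈ 1206.82 → 1207.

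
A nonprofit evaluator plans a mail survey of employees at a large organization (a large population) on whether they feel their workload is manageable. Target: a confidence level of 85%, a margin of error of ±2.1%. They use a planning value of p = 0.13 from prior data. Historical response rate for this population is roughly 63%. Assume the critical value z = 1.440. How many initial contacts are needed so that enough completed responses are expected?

845

Completed interviews needed: n₀ = 1.440² × 0.1131 / 0.021² ≈ 531.80 → 532.
At a 63% response rate, contacts needed = 532 / 0.63 ≈ 844.44 → 845.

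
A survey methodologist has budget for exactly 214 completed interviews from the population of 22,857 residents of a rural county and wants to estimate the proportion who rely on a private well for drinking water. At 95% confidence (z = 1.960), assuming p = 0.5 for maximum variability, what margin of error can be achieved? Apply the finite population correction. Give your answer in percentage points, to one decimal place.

Finite-population factor: (N−n)/(N−1) = (22857−214)/(22857−1) = 0.9907.
SE(p̂) = √[p(1−p)/n · (N−n)/(N−1)] = √[0.2500/214 × 0.9907] = 0.03402.
E = z × SE = 1.960 × 0.03402 = 0.06668 ≈ 6.7 percentage points.

6.7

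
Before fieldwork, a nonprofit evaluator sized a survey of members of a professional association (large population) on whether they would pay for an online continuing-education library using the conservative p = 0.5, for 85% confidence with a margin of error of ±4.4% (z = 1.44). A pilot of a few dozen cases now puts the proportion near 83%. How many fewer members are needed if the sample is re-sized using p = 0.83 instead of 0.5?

Conservative (p = 0.5): n = 1.44² × 0.25 / 0.044² ≈ 267.77 → 268.
Using p = 0.83: p(1−p) = 0.1411, so n = 1.44² × 0.1411 / 0.044² ≈ 151.13 → 152.
Reduction: 268 − 152 = 116.

116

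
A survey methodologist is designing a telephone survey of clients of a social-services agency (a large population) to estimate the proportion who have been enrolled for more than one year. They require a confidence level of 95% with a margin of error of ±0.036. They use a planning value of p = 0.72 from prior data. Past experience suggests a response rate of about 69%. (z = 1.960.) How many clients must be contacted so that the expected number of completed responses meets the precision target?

867

Completed interviews needed: n₀ = 1.960² × 0.2016 / 0.036² ≈ 597.58 → 598.
At a 69% response rate, contacts needed = 598 / 0.69 ≈ 866.67 → 867.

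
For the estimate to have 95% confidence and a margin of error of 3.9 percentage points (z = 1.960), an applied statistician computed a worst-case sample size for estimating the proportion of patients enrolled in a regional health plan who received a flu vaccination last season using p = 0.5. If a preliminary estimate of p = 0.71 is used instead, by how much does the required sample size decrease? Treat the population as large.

111

Conservative (p = 0.5): n = 1.960² × 0.25 / 0.039² ≈ 631.43 → 632.
Using p = 0.71: p(1−p) = 0.2059, so n = 1.960² × 0.2059 / 0.039² ≈ 520.04 → 521.
Reduction: 632 − 521 = 111.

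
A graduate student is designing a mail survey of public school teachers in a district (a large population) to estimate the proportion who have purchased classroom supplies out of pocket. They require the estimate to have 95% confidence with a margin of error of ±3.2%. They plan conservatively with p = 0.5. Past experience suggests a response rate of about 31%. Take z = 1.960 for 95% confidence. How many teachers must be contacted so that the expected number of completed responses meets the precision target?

Completed interviews needed: n₀ = 1.960² × 0.2500 / 0.032² ≈ 937.89 → 938.
At a 31% response rate, contacts needed = 938 / 0.31 ≈ 3025.81 → 3026.

3026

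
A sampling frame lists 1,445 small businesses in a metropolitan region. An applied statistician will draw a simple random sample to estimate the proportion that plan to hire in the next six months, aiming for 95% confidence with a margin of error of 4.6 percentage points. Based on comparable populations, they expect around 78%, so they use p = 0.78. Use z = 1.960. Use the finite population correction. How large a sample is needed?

Unadjusted: n₀ = 1.960² × 0.78 × 0.22 / 0.046² ≈ 311.54, so n₀ = 312.
Finite population correction with N = 1,445: n = n₀ / (1 + (n₀−1)/N) = 312 / (1 + 311/1445) = 312 / 1.2152 ≈ 256.74.
Rounding up, n = 257.

257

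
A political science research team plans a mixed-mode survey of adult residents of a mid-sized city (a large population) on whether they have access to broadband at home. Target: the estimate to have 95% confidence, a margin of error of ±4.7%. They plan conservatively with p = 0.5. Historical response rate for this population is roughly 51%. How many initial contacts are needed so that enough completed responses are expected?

853

For 95% confidence, z = 1.96.
Completed interviews needed: n₀ = 1.96² × 0.2500 / 0.047² ≈ 434.77 → 435.
At a 51% response rate, contacts needed = 435 / 0.51 ≈ 852.94 → 853.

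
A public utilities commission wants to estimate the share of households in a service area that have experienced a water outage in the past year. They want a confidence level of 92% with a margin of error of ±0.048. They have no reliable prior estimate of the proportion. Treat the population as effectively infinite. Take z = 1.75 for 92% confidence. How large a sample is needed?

With no prior estimate, use p = 0.5, giving p(1−p) = 0.25.
n = z²·p(1−p)/E² = 1.75² × 0.2500 / 0.048² = 3.0625 × 0.2500 / 0.002304 ≈ 332.30.
Rounding up gives n = 333.

333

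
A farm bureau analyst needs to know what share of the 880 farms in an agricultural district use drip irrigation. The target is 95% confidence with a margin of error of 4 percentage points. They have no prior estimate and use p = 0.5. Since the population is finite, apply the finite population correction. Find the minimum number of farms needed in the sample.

358

For 95% confidence, z = 1.96.
Unadjusted: n₀ = 1.96² × 0.50 × 0.50 / 0.040² ≈ 600.25, so n₀ = 601.
Finite population correction with N = 880: n = n₀ / (1 + (n₀−1)/N) = 601 / (1 + 600/880) = 601 / 1.6818 ≈ 357.35.
Rounding up, n = 358.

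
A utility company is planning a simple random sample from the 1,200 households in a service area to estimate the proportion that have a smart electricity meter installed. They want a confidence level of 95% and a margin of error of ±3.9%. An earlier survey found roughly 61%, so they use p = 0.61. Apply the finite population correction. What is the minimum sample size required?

401

For 95% confidence, z = 1.960.
Unadjusted: n₀ = 1.960² × 0.61 × 0.39 / 0.039² ≈ 600.87, so n₀ = 601.
Finite population correction with N = 1,200: n = n₀ / (1 + (n₀−1)/N) = 601 / (1 + 600/1200) = 601 / 1.5000 ≈ 400.67.
Rounding up, n = 401.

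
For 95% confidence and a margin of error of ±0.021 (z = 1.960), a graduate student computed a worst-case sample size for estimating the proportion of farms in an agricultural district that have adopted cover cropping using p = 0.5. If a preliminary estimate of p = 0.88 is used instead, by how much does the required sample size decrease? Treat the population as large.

Conservative (p = 0.5): n = 1.960² × 0.25 / 0.021² ≈ 2177.78 → 2178.
Using p = 0.88: p(1−p) = 0.1056, so n = 1.960² × 0.1056 / 0.021² ≈ 919.89 → 920.
Reduction: 2178 − 920 = 1258.

1258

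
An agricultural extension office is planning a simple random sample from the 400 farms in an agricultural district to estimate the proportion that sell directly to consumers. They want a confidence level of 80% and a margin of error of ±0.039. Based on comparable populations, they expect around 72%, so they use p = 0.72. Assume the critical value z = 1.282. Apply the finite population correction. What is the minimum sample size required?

142

Unadjusted: n₀ = 1.282² × 0.72 × 0.28 / 0.039² ≈ 217.84, so n₀ = 218.
Finite population correction with N = 400: n = n₀ / (1 + (n₀−1)/N) = 218 / (1 + 217/400) = 218 / 1.5425 ≈ 141.33.
Rounding up, n = 142.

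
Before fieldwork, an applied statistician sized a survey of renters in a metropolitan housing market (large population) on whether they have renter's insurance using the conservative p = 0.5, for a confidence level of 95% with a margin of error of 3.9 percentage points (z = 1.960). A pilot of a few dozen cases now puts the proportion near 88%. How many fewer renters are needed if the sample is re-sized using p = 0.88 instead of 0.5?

365

Conservative (p = 0.5): n = 1.960² × 0.25 / 0.039² ≈ 631.43 → 632.
Using p = 0.88: p(1−p) = 0.1056, so n = 1.960² × 0.1056 / 0.039² ≈ 266.71 → 267.
Reduction: 632 − 267 = 365.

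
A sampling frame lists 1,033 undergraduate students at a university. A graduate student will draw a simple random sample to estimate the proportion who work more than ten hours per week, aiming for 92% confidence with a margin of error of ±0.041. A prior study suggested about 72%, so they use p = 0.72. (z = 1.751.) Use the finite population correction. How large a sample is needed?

272

Unadjusted: n₀ = 1.751² × 0.72 × 0.28 / 0.041² ≈ 367.70, so n₀ = 368.
Finite population correction with N = 1,033: n = n₀ / (1 + (n₀−1)/N) = 368 / (1 + 367/1033) = 368 / 1.3553 ≈ 271.53.
Rounding up, n = 272.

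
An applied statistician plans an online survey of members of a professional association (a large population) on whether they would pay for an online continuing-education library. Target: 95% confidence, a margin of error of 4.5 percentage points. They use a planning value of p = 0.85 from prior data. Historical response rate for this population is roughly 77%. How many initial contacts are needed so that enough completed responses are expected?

For 95% confidence, z = 1.960.
Completed interviews needed: n₀ = 1.960² × 0.1275 / 0.045² ≈ 241.88 → 242.
At a 77% response rate, contacts needed = 242 / 0.77 ≈ 314.29 → 315.

315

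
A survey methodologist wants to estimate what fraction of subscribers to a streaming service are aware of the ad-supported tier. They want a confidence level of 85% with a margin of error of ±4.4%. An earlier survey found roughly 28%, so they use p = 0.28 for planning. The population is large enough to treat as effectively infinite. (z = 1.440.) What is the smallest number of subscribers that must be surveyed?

With p = 0.28, p(1−p) = 0.2016.
n = z²·p(1−p)/E² = 1.440² × 0.2016 / 0.044² = 2.0736 × 0.2016 / 0.001936 ≈ 215.93.
Rounding up gives n = 216.

216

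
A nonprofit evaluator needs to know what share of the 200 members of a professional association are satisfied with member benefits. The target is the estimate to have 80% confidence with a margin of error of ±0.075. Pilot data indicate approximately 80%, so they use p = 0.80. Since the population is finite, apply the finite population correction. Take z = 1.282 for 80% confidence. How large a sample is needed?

39

Unadjusted: n₀ = 1.282² × 0.80 × 0.20 / 0.075² ≈ 46.75, so n₀ = 47.
Finite population correction with N = 200: n = n₀ / (1 + (n₀−1)/N) = 47 / (1 + 46/200) = 47 / 1.2300 ≈ 38.21.
Rounding up, n = 39.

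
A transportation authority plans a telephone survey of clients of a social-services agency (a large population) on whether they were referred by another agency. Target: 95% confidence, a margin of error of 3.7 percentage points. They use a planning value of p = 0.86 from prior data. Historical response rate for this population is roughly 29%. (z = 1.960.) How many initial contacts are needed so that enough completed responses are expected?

Completed interviews needed: n₀ = 1.960² × 0.1204 / 0.037² ≈ 337.86 → 338.
At a 29% response rate, contacts needed = 338 / 0.29 ≈ 1165.52 → 1166.

1166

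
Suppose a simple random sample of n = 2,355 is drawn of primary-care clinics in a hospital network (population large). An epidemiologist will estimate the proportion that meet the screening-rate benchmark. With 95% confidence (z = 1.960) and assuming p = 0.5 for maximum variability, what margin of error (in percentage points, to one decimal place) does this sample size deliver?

2.0

SE(p̂) = √[p(1−p)/n] = √[0.2500/2355] = 0.01030.
E = z × SE = 1.960 × 0.01030 = 0.02019, or 2.0 percentage points.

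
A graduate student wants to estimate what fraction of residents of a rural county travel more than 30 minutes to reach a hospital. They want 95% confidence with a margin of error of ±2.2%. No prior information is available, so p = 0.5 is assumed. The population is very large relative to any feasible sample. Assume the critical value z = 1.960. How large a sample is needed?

With p = 0.5, p(1−p) = 0.25.
n = z²·p(1−p)/E² = 1.960² × 0.2500 / 0.022² = 3.8416 × 0.2500 / 0.000484 ≈ 1984.30.
Rounding up gives n = 1985.

1985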